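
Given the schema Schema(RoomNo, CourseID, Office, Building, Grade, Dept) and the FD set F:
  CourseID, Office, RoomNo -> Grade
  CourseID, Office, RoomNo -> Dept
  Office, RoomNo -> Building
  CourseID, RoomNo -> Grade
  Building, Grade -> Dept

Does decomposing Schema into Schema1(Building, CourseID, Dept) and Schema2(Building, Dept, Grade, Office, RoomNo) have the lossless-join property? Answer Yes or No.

No

Schema1 ∩ Schema2 = {Building, Dept}; its closure under F is {Building, Dept}.
Schema1 ⊄ {Building, Dept} and Schema2 ⊄ {Building, Dept}, so the split is lossy.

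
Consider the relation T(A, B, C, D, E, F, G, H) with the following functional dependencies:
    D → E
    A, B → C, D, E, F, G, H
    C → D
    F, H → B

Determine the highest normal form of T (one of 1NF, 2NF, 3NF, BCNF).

Candidate keys: {A, B}, {A, F, H}. Prime attributes: {A, B, F, H}.
For D → E we have {D}⁺ = {D, E}; {D} is not a superkey, so BCNF fails.
Because {E} is non-prime and the left side of D → E is not a superkey, the relation is not in 3NF.
No non-prime attribute depends on a proper subset of any candidate key, so 2NF holds.

2NF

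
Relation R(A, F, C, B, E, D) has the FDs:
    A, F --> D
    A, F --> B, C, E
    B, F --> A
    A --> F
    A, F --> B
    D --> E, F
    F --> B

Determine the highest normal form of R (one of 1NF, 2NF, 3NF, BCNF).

Candidate keys: {A}, {D}, {F}. Prime attributes: {A, D, F}.
Every FD has a superkey on the left, so the relation is in BCNF.

BCNF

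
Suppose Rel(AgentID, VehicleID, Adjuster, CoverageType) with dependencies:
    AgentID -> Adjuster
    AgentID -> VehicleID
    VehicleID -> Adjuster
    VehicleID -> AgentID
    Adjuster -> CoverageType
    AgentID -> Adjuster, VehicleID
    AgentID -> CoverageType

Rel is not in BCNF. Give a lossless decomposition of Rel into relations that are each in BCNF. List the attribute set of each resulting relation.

{Adjuster, AgentID, VehicleID}; {Adjuster, CoverageType}

Candidate keys of the original relation: {AgentID}, {VehicleID}.
In {Adjuster, AgentID, CoverageType, VehicleID}, {Adjuster} is not a superkey ({Adjuster}⁺ restricted to this set is {Adjuster, CoverageType}), so split on Adjuster -> CoverageType into {Adjuster, CoverageType} and {Adjuster, AgentID, VehicleID}.
{Adjuster, CoverageType} is in BCNF.
{Adjuster, AgentID, VehicleID} is in BCNF.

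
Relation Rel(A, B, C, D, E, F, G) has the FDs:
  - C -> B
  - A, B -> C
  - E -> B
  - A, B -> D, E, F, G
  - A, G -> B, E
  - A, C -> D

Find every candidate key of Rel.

{A, B}, {A, C}, {A, E}, {A, G}

No FD produces {A}, so it must be in every candidate key.
Closure of {A, B} is {A, B, C, D, E, F, G}, the whole schema; {A, B} is a candidate key.
Closure of {A, C} is {A, B, C, D, E, F, G}, the whole schema; {A, C} is a candidate key.
Closure of {A, E} is {A, B, C, D, E, F, G}, the whole schema; {A, E} is a candidate key.
Closure of {A, G} is {A, B, C, D, E, F, G}, the whole schema; {A, G} is a candidate key.
Any other superkey properly contains one of these, so there are no further candidate keys.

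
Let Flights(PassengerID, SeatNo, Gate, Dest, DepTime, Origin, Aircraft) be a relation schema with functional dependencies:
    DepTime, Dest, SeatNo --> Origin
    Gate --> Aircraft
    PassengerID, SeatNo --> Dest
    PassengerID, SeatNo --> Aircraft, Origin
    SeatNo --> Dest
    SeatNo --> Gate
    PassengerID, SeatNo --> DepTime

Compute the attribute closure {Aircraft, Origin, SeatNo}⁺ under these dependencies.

Start with {Aircraft, Origin, SeatNo}.
SeatNo --> Dest applies; add {Dest} → now {Aircraft, Dest, Origin, SeatNo}.
SeatNo --> Gate applies; add {Gate} → now {Aircraft, Dest, Gate, Origin, SeatNo}.
No further FD applies.

{Aircraft, Dest, Gate, Origin, SeatNo}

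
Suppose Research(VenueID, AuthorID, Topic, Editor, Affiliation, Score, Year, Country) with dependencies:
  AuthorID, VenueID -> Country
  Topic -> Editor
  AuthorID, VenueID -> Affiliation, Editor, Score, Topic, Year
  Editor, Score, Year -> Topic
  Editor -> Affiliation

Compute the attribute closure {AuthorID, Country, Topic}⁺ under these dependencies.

{Affiliation, AuthorID, Country, Editor, Topic}

Start with {AuthorID, Country, Topic}.
Topic -> Editor applies; add {Editor} → now {AuthorID, Country, Editor, Topic}.
Editor -> Affiliation applies; add {Affiliation} → now {Affiliation, AuthorID, Country, Editor, Topic}.
No further FD applies.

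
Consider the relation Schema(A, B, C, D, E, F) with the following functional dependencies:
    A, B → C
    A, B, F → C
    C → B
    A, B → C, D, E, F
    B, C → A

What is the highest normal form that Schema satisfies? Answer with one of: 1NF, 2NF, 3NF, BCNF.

BCNF

Candidate keys: {A, B}, {C}. Prime attributes: {A, B, C}.
Each dependency's left side is a superkey — BCNF holds.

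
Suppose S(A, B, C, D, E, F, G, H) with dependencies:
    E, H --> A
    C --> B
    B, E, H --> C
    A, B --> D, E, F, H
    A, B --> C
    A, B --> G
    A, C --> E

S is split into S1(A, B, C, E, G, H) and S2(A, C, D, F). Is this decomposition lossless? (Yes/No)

Yes

Common attributes: {A, C}; their closure is {A, B, C, D, E, F, G, H}.
S1 is contained in that closure, so S1 ∩ S2 --> S1 holds and the join is lossless.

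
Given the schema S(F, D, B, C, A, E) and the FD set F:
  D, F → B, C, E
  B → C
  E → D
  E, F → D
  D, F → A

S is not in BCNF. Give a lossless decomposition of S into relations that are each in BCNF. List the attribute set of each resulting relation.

{A, B, E, F}; {B, C}; {D, E}

Candidate keys of the original relation: {D, F}, {E, F}.
{A, B, C, D, E, F}: {B} determines {B, C} here but is not a superkey — split on B → C, giving {B, C} and {A, B, D, E, F}.
{B, C} has no BCNF violation.
{A, B, D, E, F}: {E} determines {D, E} here but is not a superkey — split on E → D, giving {D, E} and {A, B, E, F}.
{D, E} has no BCNF violation.
{A, B, E, F} has no BCNF violation.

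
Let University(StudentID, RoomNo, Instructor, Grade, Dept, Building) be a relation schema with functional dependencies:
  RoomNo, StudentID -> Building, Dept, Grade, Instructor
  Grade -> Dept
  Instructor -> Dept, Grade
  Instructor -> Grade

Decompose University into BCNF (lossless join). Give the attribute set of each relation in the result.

{Building, Instructor, RoomNo, StudentID}; {Dept, Grade}; {Grade, Instructor}

Candidate key of the original relation: {RoomNo, StudentID}.
{Building, Dept, Grade, Instructor, RoomNo, StudentID}: {Grade} determines {Dept, Grade} here but is not a superkey — split on Grade -> Dept, giving {Dept, Grade} and {Building, Grade, Instructor, RoomNo, StudentID}.
{Dept, Grade} is in BCNF.
{Building, Grade, Instructor, RoomNo, StudentID}: {Instructor} determines {Grade, Instructor} here but is not a superkey — split on Instructor -> Grade, giving {Grade, Instructor} and {Building, Instructor, RoomNo, StudentID}.
{Grade, Instructor} is in BCNF.
{Building, Instructor, RoomNo, StudentID} is in BCNF.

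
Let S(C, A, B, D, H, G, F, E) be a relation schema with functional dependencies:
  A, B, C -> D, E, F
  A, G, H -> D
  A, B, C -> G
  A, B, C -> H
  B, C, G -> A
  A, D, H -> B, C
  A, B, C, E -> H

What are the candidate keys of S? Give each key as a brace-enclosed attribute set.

{A, B, C}, {A, D, H}, {A, G, H}, {B, C, G}

{A, B, C}⁺ = {A, B, C, D, E, F, G, H} — all of the relation — so {A, B, C} is a candidate key.
{A, D, H}⁺ = {A, B, C, D, E, F, G, H} — all of the relation — so {A, D, H} is a candidate key.
{A, G, H}⁺ = {A, B, C, D, E, F, G, H} — all of the relation — so {A, G, H} is a candidate key.
{B, C, G}⁺ = {A, B, C, D, E, F, G, H} — all of the relation — so {B, C, G} is a candidate key.
No proper subset of any of these is a key, and no other minimal superkey exists.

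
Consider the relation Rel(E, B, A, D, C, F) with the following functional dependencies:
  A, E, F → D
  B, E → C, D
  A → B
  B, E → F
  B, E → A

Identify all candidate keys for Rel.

{A, E}, {B, E}

No FD produces {E}, so it must be in every candidate key.
{A, E} is a candidate key since {A, E}⁺ = {A, B, C, D, E, F} covers every attribute.
{B, E} is a candidate key since {B, E}⁺ = {A, B, C, D, E, F} covers every attribute.
These are minimal and exhaustive — every other superkey contains one of them.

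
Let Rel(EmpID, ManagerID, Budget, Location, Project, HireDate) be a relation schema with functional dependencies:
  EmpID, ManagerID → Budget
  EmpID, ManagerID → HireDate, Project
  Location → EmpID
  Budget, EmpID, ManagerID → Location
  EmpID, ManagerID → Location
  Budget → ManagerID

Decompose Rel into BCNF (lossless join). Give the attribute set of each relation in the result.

Candidate keys of the original relation: {Budget, EmpID}, {Budget, Location}, {EmpID, ManagerID}, {Location, ManagerID}.
Within {Budget, EmpID, HireDate, Location, ManagerID, Project}: {Location}⁺ ∩ {Budget, EmpID, HireDate, Location, ManagerID, Project} = {EmpID, Location}, not the whole set, so Location → EmpID violates BCNF; decompose into {EmpID, Location} and {Budget, HireDate, Location, ManagerID, Project}.
{EmpID, Location} is in BCNF.
Within {Budget, HireDate, Location, ManagerID, Project}: {Budget}⁺ ∩ {Budget, HireDate, Location, ManagerID, Project} = {Budget, ManagerID}, not the whole set, so Budget → ManagerID violates BCNF; decompose into {Budget, ManagerID} and {Budget, HireDate, Location, Project}.
{Budget, ManagerID} is in BCNF.
{Budget, HireDate, Location, Project} is in BCNF.

{Budget, HireDate, Location, Project}; {Budget, ManagerID}; {EmpID, Location}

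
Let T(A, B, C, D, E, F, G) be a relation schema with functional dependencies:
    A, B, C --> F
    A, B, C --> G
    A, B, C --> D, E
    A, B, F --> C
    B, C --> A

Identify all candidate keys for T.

{A, B, F}, {B, C}

Attributes never on any right-hand side: {B} — every candidate key must contain it.
{B, C} is a candidate key since {B, C}⁺ = {A, B, C, D, E, F, G} covers every attribute.
{A, B, F} is a candidate key since {A, B, F}⁺ = {A, B, C, D, E, F, G} covers every attribute.
These are minimal and exhaustive — every other superkey contains one of them.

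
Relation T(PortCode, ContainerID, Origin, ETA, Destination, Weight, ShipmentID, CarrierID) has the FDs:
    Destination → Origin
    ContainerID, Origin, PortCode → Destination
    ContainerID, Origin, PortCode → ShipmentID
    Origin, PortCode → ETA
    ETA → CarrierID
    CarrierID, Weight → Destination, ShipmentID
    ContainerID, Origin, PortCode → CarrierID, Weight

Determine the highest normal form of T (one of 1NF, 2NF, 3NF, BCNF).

1NF

Candidate keys: {CarrierID, ContainerID, PortCode, Weight}, {ContainerID, Destination, PortCode}, {ContainerID, ETA, PortCode, Weight}, {ContainerID, Origin, PortCode}. Prime attributes: {CarrierID, ContainerID, Destination, ETA, Origin, PortCode, Weight}.
Destination → Origin breaks BCNF: {Destination}⁺ = {Destination, Origin}, so {Destination} is not a superkey.
CarrierID, Weight → Destination, ShipmentID determines the non-prime attribute {ShipmentID} from a non-superkey — 3NF is violated.
The proper key subset {CarrierID, Weight} of {CarrierID, ContainerID, PortCode, Weight} determines non-prime {ShipmentID}, so the relation is not even in 2NF.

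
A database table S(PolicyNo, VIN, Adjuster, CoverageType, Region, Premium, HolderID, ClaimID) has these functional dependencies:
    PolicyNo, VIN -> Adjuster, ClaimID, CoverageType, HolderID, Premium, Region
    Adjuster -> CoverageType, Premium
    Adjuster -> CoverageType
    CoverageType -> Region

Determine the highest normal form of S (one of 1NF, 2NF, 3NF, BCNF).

2NF

Candidate key: {PolicyNo, VIN}. Prime attributes: {PolicyNo, VIN}.
For Adjuster -> CoverageType, Premium we have {Adjuster}⁺ = {Adjuster, CoverageType, Premium, Region}; {Adjuster} is not a superkey, so BCNF fails.
Adjuster -> CoverageType, Premium has non-prime {CoverageType, Premium} on the right and a non-superkey on the left, so 3NF fails.
No non-prime attribute depends on a proper subset of any candidate key, so 2NF holds.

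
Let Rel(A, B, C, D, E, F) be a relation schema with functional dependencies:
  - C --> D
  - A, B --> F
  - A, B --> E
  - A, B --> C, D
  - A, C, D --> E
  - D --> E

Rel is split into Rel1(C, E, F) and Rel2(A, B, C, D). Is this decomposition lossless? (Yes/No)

No

Rel1 ∩ Rel2 = {C}; its closure under F is {C, D, E}.
Rel1 ⊄ {C, D, E} and Rel2 ⊄ {C, D, E}, so the split is lossy.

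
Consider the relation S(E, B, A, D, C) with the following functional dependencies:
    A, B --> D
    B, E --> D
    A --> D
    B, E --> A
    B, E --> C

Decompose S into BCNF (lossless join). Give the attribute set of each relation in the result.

Candidate key of the original relation: {B, E}.
Within {A, B, C, D, E}: {A, B}⁺ ∩ {A, B, C, D, E} = {A, B, D}, not the whole set, so A, B --> D violates BCNF; decompose into {A, B, D} and {A, B, C, E}.
Within {A, B, D}: {A}⁺ ∩ {A, B, D} = {A, D}, not the whole set, so A --> D violates BCNF; decompose into {A, D} and {A, B}.
{A, D} has no BCNF violation.
{A, B} has no BCNF violation.
{A, B, C, E} has no BCNF violation.

{A, B, C, E}; {A, D}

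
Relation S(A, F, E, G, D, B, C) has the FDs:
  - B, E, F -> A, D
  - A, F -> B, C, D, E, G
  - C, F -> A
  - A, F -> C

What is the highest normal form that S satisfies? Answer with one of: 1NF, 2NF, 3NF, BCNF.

BCNF

Candidate keys: {A, F}, {B, E, F}, {C, F}. Prime attributes: {A, B, C, E, F}.
Each dependency's left side is a superkey — BCNF holds.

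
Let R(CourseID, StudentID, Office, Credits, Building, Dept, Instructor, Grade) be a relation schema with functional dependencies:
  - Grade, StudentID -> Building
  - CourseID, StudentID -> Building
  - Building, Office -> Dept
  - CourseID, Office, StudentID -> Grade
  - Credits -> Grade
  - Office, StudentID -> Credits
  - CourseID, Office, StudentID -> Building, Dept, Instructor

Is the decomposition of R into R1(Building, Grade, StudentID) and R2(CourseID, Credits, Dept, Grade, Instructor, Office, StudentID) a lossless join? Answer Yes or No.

The shared attributes are {Grade, StudentID} and {Grade, StudentID}⁺ = {Building, Grade, StudentID}.
Since R1 ⊆ {Building, Grade, StudentID}, the intersection is a superkey of R1; the decomposition is lossless.

Yes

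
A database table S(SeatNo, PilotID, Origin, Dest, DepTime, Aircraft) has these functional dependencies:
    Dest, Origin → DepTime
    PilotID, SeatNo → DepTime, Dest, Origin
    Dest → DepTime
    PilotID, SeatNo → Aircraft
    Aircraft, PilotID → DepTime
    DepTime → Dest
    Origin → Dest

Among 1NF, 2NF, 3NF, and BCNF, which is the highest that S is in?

Candidate key: {PilotID, SeatNo}. Prime attributes: {PilotID, SeatNo}.
Dest, Origin → DepTime breaks BCNF: {Dest, Origin}⁺ = {DepTime, Dest, Origin}, so {Dest, Origin} is not a superkey.
Dest, Origin → DepTime has non-prime {DepTime} on the right and a non-superkey on the left, so 3NF fails.
No non-prime attribute depends on a proper subset of any candidate key, so 2NF holds.

2NF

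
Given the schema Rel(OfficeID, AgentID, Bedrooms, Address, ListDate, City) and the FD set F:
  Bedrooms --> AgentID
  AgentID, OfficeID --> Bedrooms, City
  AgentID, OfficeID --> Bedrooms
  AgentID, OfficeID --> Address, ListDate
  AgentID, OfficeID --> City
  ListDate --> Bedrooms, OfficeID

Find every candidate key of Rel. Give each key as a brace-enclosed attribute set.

{ListDate}⁺ = {Address, AgentID, Bedrooms, City, ListDate, OfficeID} — all of the relation — so {ListDate} is a candidate key.
{AgentID, OfficeID}⁺ = {Address, AgentID, Bedrooms, City, ListDate, OfficeID} — all of the relation — so {AgentID, OfficeID} is a candidate key.
{Bedrooms, OfficeID}⁺ = {Address, AgentID, Bedrooms, City, ListDate, OfficeID} — all of the relation — so {Bedrooms, OfficeID} is a candidate key.
No proper subset of any of these is a key, and no other minimal superkey exists.

{AgentID, OfficeID}, {Bedrooms, OfficeID}, {ListDate}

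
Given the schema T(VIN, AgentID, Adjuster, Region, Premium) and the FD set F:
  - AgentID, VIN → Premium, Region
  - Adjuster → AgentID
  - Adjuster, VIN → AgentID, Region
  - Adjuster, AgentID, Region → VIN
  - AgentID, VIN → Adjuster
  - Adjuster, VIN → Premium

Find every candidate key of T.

{Adjuster, Region}⁺ = {Adjuster, AgentID, Premium, Region, VIN} — all of the relation — so {Adjuster, Region} is a candidate key.
{Adjuster, VIN}⁺ = {Adjuster, AgentID, Premium, Region, VIN} — all of the relation — so {Adjuster, VIN} is a candidate key.
{AgentID, VIN}⁺ = {Adjuster, AgentID, Premium, Region, VIN} — all of the relation — so {AgentID, VIN} is a candidate key.
Any other superkey properly contains one of these, so there are no further candidate keys.

{Adjuster, Region}, {Adjuster, VIN}, {AgentID, VIN}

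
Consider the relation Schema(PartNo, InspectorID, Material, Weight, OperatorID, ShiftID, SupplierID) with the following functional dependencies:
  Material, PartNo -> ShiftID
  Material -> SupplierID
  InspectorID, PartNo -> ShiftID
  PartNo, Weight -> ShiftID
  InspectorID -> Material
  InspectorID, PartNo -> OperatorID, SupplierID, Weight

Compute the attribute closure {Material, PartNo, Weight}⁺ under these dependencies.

{Material, PartNo, ShiftID, SupplierID, Weight}

Start with {Material, PartNo, Weight}.
Material, PartNo -> ShiftID applies; add {ShiftID} → now {Material, PartNo, ShiftID, Weight}.
Material -> SupplierID applies; add {SupplierID} → now {Material, PartNo, ShiftID, SupplierID, Weight}.
No further FD applies.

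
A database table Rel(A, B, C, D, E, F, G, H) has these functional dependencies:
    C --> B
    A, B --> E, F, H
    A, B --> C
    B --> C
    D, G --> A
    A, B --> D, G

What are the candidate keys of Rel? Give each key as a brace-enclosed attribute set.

Closure of {A, B} is {A, B, C, D, E, F, G, H}, the whole schema; {A, B} is a candidate key.
Closure of {A, C} is {A, B, C, D, E, F, G, H}, the whole schema; {A, C} is a candidate key.
Closure of {B, D, G} is {A, B, C, D, E, F, G, H}, the whole schema; {B, D, G} is a candidate key.
Closure of {C, D, G} is {A, B, C, D, E, F, G, H}, the whole schema; {C, D, G} is a candidate key.
These are minimal and exhaustive — every other superkey contains one of them.

{A, B}, {A, C}, {B, D, G}, {C, D, G}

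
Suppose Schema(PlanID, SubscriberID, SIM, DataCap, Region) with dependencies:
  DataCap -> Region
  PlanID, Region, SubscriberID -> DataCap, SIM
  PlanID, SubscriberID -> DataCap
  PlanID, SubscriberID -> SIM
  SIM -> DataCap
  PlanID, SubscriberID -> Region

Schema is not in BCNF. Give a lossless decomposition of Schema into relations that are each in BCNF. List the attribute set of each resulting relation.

{DataCap, Region}; {DataCap, SIM}; {PlanID, SIM, SubscriberID}

Candidate key of the original relation: {PlanID, SubscriberID}.
In {DataCap, PlanID, Region, SIM, SubscriberID}, {DataCap} is not a superkey ({DataCap}⁺ restricted to this set is {DataCap, Region}), so split on DataCap -> Region into {DataCap, Region} and {DataCap, PlanID, SIM, SubscriberID}.
{DataCap, Region} has no BCNF violation.
In {DataCap, PlanID, SIM, SubscriberID}, {SIM} is not a superkey ({SIM}⁺ restricted to this set is {DataCap, SIM}), so split on SIM -> DataCap into {DataCap, SIM} and {PlanID, SIM, SubscriberID}.
{DataCap, SIM} has no BCNF violation.
{PlanID, SIM, SubscriberID} has no BCNF violation.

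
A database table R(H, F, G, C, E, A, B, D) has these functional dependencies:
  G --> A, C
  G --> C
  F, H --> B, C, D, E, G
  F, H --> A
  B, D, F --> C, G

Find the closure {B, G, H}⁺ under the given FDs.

{A, B, C, G, H}

Start with {B, G, H}.
G --> A, C applies; add {A, C} → now {A, B, C, G, H}.
No further FD applies.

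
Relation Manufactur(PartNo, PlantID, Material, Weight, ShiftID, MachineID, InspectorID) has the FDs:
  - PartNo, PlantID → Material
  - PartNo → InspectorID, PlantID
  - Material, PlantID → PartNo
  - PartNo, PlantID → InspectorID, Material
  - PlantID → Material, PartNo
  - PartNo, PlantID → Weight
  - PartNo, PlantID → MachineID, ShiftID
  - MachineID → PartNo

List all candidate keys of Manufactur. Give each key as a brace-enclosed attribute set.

{MachineID}, {PartNo}, {PlantID}

{MachineID} is a candidate key since {MachineID}⁺ = {InspectorID, MachineID, Material, PartNo, PlantID, ShiftID, Weight} covers every attribute.
{PartNo} is a candidate key since {PartNo}⁺ = {InspectorID, MachineID, Material, PartNo, PlantID, ShiftID, Weight} covers every attribute.
{PlantID} is a candidate key since {PlantID}⁺ = {InspectorID, MachineID, Material, PartNo, PlantID, ShiftID, Weight} covers every attribute.
These are minimal and exhaustive — every other superkey contains one of them.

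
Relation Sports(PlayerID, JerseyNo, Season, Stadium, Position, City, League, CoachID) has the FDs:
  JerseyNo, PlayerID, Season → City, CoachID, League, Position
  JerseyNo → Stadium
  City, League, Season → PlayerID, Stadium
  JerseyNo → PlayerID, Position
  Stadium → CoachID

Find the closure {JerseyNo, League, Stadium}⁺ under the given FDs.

{CoachID, JerseyNo, League, PlayerID, Position, Stadium}

Start with {JerseyNo, League, Stadium}.
JerseyNo → PlayerID, Position applies; add {PlayerID, Position} → now {JerseyNo, League, PlayerID, Position, Stadium}.
Stadium → CoachID applies; add {CoachID} → now {CoachID, JerseyNo, League, PlayerID, Position, Stadium}.
No further FD applies.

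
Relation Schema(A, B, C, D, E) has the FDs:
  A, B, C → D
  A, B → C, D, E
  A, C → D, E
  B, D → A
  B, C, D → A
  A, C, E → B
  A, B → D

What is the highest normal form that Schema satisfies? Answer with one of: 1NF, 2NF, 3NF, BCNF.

BCNF

Candidate keys: {A, B}, {A, C}, {B, D}. Prime attributes: {A, B, C, D}.
Every FD has a superkey on the left, so the relation is in BCNF.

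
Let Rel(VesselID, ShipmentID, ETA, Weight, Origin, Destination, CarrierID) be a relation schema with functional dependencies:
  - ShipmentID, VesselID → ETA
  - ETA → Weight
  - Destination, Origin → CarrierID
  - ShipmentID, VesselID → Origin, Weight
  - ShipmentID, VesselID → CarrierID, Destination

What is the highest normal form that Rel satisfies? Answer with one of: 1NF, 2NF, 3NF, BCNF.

2NF

Candidate key: {ShipmentID, VesselID}. Prime attributes: {ShipmentID, VesselID}.
ETA → Weight breaks BCNF: {ETA}⁺ = {ETA, Weight}, so {ETA} is not a superkey.
ETA → Weight determines the non-prime attribute {Weight} from a non-superkey — 3NF is violated.
No non-prime attribute depends on a proper subset of any candidate key, so 2NF holds.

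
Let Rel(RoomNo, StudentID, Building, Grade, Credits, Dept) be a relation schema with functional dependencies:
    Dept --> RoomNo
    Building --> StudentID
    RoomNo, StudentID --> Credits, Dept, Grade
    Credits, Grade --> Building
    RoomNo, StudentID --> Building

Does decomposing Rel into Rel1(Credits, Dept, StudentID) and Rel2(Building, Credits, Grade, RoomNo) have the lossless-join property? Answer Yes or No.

No

Common attributes: {Credits}; their closure is {Credits}.
The closure covers neither Rel1 nor Rel2 entirely; the join is not lossless.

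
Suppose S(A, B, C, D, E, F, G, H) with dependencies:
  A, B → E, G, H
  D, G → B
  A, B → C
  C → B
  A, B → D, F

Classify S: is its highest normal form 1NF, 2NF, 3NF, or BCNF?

3NF

Candidate keys: {A, B}, {A, C}, {A, D, G}. Prime attributes: {A, B, C, D, G}.
D, G → B: {D, G}⁺ = {B, D, G}, which is not all of the attributes, so the left side is not a superkey — BCNF is violated.
Since {B} ⊆ prime attributes and every other non-superkey FD also has a prime right side, the schema is in 3NF.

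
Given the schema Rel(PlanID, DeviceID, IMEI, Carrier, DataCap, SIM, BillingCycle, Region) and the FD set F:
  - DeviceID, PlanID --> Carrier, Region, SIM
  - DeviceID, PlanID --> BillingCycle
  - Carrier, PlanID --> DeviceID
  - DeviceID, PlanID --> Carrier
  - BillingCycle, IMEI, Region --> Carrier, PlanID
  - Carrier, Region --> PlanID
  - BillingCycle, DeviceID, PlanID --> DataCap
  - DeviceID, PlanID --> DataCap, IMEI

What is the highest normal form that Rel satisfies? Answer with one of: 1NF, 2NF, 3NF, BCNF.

BCNF

Candidate keys: {BillingCycle, IMEI, Region}, {Carrier, PlanID}, {Carrier, Region}, {DeviceID, PlanID}. Prime attributes: {BillingCycle, Carrier, DeviceID, IMEI, PlanID, Region}.
Each dependency's left side is a superkey — BCNF holds.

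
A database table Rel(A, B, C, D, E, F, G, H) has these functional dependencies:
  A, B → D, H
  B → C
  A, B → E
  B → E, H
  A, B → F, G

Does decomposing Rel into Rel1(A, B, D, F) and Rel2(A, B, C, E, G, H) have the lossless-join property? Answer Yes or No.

Common attributes: {A, B}; their closure is {A, B, C, D, E, F, G, H}.
This includes all of Rel1, so the common attributes are a superkey of Rel1 — the join is lossless.

Yes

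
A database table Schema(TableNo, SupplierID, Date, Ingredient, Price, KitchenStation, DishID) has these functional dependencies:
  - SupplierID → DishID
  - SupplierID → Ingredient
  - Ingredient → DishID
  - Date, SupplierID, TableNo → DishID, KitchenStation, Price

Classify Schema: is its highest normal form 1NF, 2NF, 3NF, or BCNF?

Candidate key: {Date, SupplierID, TableNo}. Prime attributes: {Date, SupplierID, TableNo}.
For SupplierID → DishID we have {SupplierID}⁺ = {DishID, Ingredient, SupplierID}; {SupplierID} is not a superkey, so BCNF fails.
SupplierID → DishID has non-prime {DishID} on the right and a non-superkey on the left, so 3NF fails.
The proper key subset {SupplierID} of {Date, SupplierID, TableNo} determines non-prime {DishID, Ingredient}, so the relation is not even in 2NF.

1NF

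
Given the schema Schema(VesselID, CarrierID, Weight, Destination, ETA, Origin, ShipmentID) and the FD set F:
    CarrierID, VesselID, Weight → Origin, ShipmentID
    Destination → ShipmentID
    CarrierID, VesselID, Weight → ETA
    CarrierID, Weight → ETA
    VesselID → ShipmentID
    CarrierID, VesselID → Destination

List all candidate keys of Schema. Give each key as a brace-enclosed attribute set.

Attributes never on any right-hand side: {CarrierID, VesselID, Weight} — every candidate key must contain all of them.
{CarrierID, VesselID, Weight} is a candidate key since {CarrierID, VesselID, Weight}⁺ = {CarrierID, Destination, ETA, Origin, ShipmentID, VesselID, Weight} covers every attribute.
No other minimal set has full closure, so this is the only candidate key.

{CarrierID, VesselID, Weight}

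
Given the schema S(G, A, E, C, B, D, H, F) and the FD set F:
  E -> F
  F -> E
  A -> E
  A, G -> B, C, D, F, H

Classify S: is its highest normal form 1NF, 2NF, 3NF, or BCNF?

1NF

Candidate key: {A, G}. Prime attributes: {A, G}.
For E -> F we have {E}⁺ = {E, F}; {E} is not a superkey, so BCNF fails.
E -> F determines the non-prime attribute {F} from a non-superkey — 3NF is violated.
{A} is a proper subset of the key {A, G}, and {A}⁺ contains the non-prime attributes {E, F} — a partial dependency, so 2NF is violated.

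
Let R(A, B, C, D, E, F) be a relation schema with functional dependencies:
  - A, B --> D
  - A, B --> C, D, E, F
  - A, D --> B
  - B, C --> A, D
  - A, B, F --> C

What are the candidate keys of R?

Closure of {A, B} is {A, B, C, D, E, F}, the whole schema; {A, B} is a candidate key.
Closure of {A, D} is {A, B, C, D, E, F}, the whole schema; {A, D} is a candidate key.
Closure of {B, C} is {A, B, C, D, E, F}, the whole schema; {B, C} is a candidate key.
Any other superkey properly contains one of these, so there are no further candidate keys.

{A, B}, {A, D}, {B, C}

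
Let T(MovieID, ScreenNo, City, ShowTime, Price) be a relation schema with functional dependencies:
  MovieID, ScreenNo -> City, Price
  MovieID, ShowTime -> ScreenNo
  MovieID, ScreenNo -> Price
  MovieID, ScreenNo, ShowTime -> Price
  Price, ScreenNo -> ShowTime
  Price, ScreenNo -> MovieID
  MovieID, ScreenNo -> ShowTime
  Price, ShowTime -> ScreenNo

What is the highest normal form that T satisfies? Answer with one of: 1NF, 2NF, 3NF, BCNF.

Candidate keys: {MovieID, ScreenNo}, {MovieID, ShowTime}, {Price, ScreenNo}, {Price, ShowTime}. Prime attributes: {MovieID, Price, ScreenNo, ShowTime}.
Every FD has a superkey on the left, so the relation is in BCNF.

BCNF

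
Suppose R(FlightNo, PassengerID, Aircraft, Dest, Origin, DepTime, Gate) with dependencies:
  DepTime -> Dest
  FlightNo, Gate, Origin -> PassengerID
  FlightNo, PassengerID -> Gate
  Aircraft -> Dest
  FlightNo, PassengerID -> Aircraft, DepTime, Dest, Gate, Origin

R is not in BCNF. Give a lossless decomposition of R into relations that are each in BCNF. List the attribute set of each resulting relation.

Candidate keys of the original relation: {FlightNo, Gate, Origin}, {FlightNo, PassengerID}.
In {Aircraft, DepTime, Dest, FlightNo, Gate, Origin, PassengerID}, {DepTime} is not a superkey ({DepTime}⁺ restricted to this set is {DepTime, Dest}), so split on DepTime -> Dest into {DepTime, Dest} and {Aircraft, DepTime, FlightNo, Gate, Origin, PassengerID}.
{DepTime, Dest} has no BCNF violation.
{Aircraft, DepTime, FlightNo, Gate, Origin, PassengerID} has no BCNF violation.

{Aircraft, DepTime, FlightNo, Gate, Origin, PassengerID}; {DepTime, Dest}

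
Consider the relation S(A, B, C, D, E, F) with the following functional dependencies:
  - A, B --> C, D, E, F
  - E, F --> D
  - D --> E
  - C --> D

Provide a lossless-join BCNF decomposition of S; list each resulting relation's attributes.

Candidate key of the original relation: {A, B}.
In {A, B, C, D, E, F}, {E, F} is not a superkey ({E, F}⁺ restricted to this set is {D, E, F}), so split on E, F --> D into {D, E, F} and {A, B, C, E, F}.
In {D, E, F}, {D} is not a superkey ({D}⁺ restricted to this set is {D, E}), so split on D --> E into {D, E} and {D, F}.
{D, E} has no BCNF violation.
{D, F} has no BCNF violation.
In {A, B, C, E, F}, {C} is not a superkey ({C}⁺ restricted to this set is {C, E}), so split on C --> E into {C, E} and {A, B, C, F}.
{C, E} has no BCNF violation.
{A, B, C, F} has no BCNF violation.

{A, B, C, F}; {C, E}; {D, E}; {D, F}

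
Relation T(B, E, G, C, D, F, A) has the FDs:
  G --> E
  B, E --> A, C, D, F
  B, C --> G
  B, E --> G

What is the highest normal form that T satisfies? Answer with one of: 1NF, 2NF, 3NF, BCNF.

Candidate keys: {B, C}, {B, E}, {B, G}. Prime attributes: {B, C, E, G}.
G --> E: {G}⁺ = {E, G}, which is not all of the attributes, so the left side is not a superkey — BCNF is violated.
Since {E} ⊆ prime attributes and every other non-superkey FD also has a prime right side, the schema is in 3NF.

3NF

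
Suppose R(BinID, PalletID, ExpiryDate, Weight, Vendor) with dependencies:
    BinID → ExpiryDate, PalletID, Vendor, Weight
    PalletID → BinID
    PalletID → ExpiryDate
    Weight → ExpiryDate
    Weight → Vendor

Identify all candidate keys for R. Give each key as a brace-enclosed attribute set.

{BinID}, {PalletID}

{BinID}⁺ = {BinID, ExpiryDate, PalletID, Vendor, Weight} — all of the relation — so {BinID} is a candidate key.
{PalletID}⁺ = {BinID, ExpiryDate, PalletID, Vendor, Weight} — all of the relation — so {PalletID} is a candidate key.
These are minimal and exhaustive — every other superkey contains one of them.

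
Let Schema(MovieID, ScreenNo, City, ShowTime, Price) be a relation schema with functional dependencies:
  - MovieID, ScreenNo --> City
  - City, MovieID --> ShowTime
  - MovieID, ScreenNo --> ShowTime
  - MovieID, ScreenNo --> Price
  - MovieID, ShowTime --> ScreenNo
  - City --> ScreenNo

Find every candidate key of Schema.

{City, MovieID}, {MovieID, ScreenNo}, {MovieID, ShowTime}

{MovieID} never appears on the right of any FD, so every key must include it.
{City, MovieID} is a candidate key since {City, MovieID}⁺ = {City, MovieID, Price, ScreenNo, ShowTime} covers every attribute.
{MovieID, ScreenNo} is a candidate key since {MovieID, ScreenNo}⁺ = {City, MovieID, Price, ScreenNo, ShowTime} covers every attribute.
{MovieID, ShowTime} is a candidate key since {MovieID, ShowTime}⁺ = {City, MovieID, Price, ScreenNo, ShowTime} covers every attribute.
No proper subset of any of these is a key, and no other minimal superkey exists.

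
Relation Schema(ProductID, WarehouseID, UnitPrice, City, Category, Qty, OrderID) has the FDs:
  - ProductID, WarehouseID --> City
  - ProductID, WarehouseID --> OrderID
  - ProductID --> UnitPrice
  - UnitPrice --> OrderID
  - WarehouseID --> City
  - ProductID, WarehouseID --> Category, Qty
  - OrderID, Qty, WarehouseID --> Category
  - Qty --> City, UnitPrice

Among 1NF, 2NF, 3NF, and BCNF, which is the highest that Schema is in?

1NF

Candidate key: {ProductID, WarehouseID}. Prime attributes: {ProductID, WarehouseID}.
ProductID --> UnitPrice: {ProductID}⁺ = {OrderID, ProductID, UnitPrice}, which is not all of the attributes, so the left side is not a superkey — BCNF is violated.
ProductID --> UnitPrice determines the non-prime attribute {UnitPrice} from a non-superkey — 3NF is violated.
The proper key subset {ProductID} of {ProductID, WarehouseID} determines non-prime {OrderID, UnitPrice}, so the relation is not even in 2NF.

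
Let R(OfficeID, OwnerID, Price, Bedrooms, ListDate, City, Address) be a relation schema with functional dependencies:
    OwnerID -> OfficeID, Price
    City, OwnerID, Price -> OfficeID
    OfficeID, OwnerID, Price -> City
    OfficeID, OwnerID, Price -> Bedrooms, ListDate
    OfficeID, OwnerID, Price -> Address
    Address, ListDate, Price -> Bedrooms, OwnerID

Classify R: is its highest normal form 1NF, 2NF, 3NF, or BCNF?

BCNF

Candidate keys: {Address, ListDate, Price}, {OwnerID}. Prime attributes: {Address, ListDate, OwnerID, Price}.
Every FD has a superkey on the left, so the relation is in BCNF.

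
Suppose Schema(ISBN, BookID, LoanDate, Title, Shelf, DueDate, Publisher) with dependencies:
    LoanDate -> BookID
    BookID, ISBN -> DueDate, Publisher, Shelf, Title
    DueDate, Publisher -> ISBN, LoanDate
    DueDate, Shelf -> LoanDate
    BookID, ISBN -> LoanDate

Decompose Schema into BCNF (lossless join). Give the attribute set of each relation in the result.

{BookID, LoanDate}; {DueDate, ISBN, Publisher, Shelf, Title}; {DueDate, LoanDate, Shelf}

Candidate keys of the original relation: {BookID, ISBN}, {DueDate, ISBN, Shelf}, {DueDate, Publisher}, {ISBN, LoanDate}.
{BookID, DueDate, ISBN, LoanDate, Publisher, Shelf, Title}: {LoanDate} determines {BookID, LoanDate} here but is not a superkey — split on LoanDate -> BookID, giving {BookID, LoanDate} and {DueDate, ISBN, LoanDate, Publisher, Shelf, Title}.
{BookID, LoanDate} has no BCNF violation.
{DueDate, ISBN, LoanDate, Publisher, Shelf, Title}: {DueDate, Shelf} determines {DueDate, LoanDate, Shelf} here but is not a superkey — split on DueDate, Shelf -> LoanDate, giving {DueDate, LoanDate, Shelf} and {DueDate, ISBN, Publisher, Shelf, Title}.
{DueDate, LoanDate, Shelf} has no BCNF violation.
{DueDate, ISBN, Publisher, Shelf, Title} has no BCNF violation.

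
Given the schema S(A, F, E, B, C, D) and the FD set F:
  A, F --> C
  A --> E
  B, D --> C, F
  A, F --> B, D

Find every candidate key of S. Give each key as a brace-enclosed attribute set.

{A, B, D}, {A, F}

No FD produces {A}, so it must be in every candidate key.
{A, F}⁺ = {A, B, C, D, E, F} — all of the relation — so {A, F} is a candidate key.
{A, B, D}⁺ = {A, B, C, D, E, F} — all of the relation — so {A, B, D} is a candidate key.
Any other superkey properly contains one of these, so there are no further candidate keys.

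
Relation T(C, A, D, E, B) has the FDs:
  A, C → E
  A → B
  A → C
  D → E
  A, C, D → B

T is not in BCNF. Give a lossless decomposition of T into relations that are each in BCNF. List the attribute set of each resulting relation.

Candidate key of the original relation: {A, D}.
{A, B, C, D, E}: {A, C} determines {A, B, C, E} here but is not a superkey — split on A, C → B, E, giving {A, B, C, E} and {A, C, D}.
{A, B, C, E}: every determinant is a superkey — BCNF.
{A, C, D}: {A} determines {A, C} here but is not a superkey — split on A → C, giving {A, C} and {A, D}.
{A, C}: every determinant is a superkey — BCNF.
{A, D}: every determinant is a superkey — BCNF.

{A, B, C, E}; {A, D}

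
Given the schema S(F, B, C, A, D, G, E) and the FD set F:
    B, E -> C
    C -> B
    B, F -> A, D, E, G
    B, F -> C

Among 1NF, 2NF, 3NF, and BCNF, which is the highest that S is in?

3NF

Candidate keys: {B, F}, {C, F}. Prime attributes: {B, C, F}.
B, E -> C: {B, E}⁺ = {B, C, E}, which is not all of the attributes, so the left side is not a superkey — BCNF is violated.
But every attribute on its right side ({C}) is prime, and the same holds for every other non-superkey FD, so 3NF still holds.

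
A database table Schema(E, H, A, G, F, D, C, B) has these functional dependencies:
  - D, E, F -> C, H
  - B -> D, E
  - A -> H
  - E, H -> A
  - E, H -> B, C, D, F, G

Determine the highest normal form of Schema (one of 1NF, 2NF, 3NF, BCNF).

3NF

Candidate keys: {A, B}, {A, E}, {B, F}, {B, H}, {D, E, F}, {E, H}. Prime attributes: {A, B, D, E, F, H}.
For B -> D, E we have {B}⁺ = {B, D, E}; {B} is not a superkey, so BCNF fails.
But every attribute on its right side ({D, E}) is prime, and the same holds for every other non-superkey FD, so 3NF still holds.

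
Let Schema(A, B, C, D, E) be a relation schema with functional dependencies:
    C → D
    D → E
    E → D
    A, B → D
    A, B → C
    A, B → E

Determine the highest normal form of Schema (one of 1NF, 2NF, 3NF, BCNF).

Candidate key: {A, B}. Prime attributes: {A, B}.
C → D breaks BCNF: {C}⁺ = {C, D, E}, so {C} is not a superkey.
C → D has non-prime {D} on the right and a non-superkey on the left, so 3NF fails.
No non-prime attribute depends on a proper subset of any candidate key, so 2NF holds.

2NF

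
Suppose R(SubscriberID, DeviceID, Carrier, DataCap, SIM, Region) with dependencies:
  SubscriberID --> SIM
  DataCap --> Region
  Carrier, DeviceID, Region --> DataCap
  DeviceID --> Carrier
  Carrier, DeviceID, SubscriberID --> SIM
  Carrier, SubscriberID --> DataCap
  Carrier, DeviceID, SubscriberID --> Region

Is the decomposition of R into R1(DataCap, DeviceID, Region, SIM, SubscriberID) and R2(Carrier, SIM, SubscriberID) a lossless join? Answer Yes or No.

The shared attributes are {SIM, SubscriberID} and {SIM, SubscriberID}⁺ = {SIM, SubscriberID}.
R1 ⊄ {SIM, SubscriberID} and R2 ⊄ {SIM, SubscriberID}, so the split is lossy.

No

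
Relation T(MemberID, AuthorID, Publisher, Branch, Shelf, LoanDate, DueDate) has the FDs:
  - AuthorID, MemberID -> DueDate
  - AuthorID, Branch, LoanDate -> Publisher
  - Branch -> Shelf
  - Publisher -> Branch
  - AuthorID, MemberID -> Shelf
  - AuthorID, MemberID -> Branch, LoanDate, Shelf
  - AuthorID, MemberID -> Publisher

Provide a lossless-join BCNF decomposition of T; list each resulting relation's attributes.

{AuthorID, Branch, DueDate, LoanDate, MemberID}; {AuthorID, LoanDate, Publisher}; {Branch, Publisher}; {Branch, Shelf}

Candidate key of the original relation: {AuthorID, MemberID}.
{AuthorID, Branch, DueDate, LoanDate, MemberID, Publisher, Shelf}: {AuthorID, Branch, LoanDate} determines {AuthorID, Branch, LoanDate, Publisher, Shelf} here but is not a superkey — split on AuthorID, Branch, LoanDate -> Publisher, Shelf, giving {AuthorID, Branch, LoanDate, Publisher, Shelf} and {AuthorID, Branch, DueDate, LoanDate, MemberID}.
{AuthorID, Branch, LoanDate, Publisher, Shelf}: {Branch} determines {Branch, Shelf} here but is not a superkey — split on Branch -> Shelf, giving {Branch, Shelf} and {AuthorID, Branch, LoanDate, Publisher}.
{Branch, Shelf}: every determinant is a superkey — BCNF.
{AuthorID, Branch, LoanDate, Publisher}: {Publisher} determines {Branch, Publisher} here but is not a superkey — split on Publisher -> Branch, giving {Branch, Publisher} and {AuthorID, LoanDate, Publisher}.
{Branch, Publisher}: every determinant is a superkey — BCNF.
{AuthorID, LoanDate, Publisher}: every determinant is a superkey — BCNF.
{AuthorID, Branch, DueDate, LoanDate, MemberID}: every determinant is a superkey — BCNF.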